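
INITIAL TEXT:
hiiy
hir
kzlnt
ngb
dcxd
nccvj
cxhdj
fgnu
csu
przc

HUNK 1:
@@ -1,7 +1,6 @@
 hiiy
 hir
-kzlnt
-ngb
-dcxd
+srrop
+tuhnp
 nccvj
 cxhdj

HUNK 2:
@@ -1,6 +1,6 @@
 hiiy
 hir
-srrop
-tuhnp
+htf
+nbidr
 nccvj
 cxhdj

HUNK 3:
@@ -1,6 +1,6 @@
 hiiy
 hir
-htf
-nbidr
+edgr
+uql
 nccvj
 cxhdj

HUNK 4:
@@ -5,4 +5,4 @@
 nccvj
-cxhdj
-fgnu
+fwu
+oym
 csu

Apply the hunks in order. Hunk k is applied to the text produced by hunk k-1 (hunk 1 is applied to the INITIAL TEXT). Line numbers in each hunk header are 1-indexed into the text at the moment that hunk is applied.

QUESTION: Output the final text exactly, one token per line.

Hunk 1: at line 1 remove [kzlnt,ngb,dcxd] add [srrop,tuhnp] -> 9 lines: hiiy hir srrop tuhnp nccvj cxhdj fgnu csu przc
Hunk 2: at line 1 remove [srrop,tuhnp] add [htf,nbidr] -> 9 lines: hiiy hir htf nbidr nccvj cxhdj fgnu csu przc
Hunk 3: at line 1 remove [htf,nbidr] add [edgr,uql] -> 9 lines: hiiy hir edgr uql nccvj cxhdj fgnu csu przc
Hunk 4: at line 5 remove [cxhdj,fgnu] add [fwu,oym] -> 9 lines: hiiy hir edgr uql nccvj fwu oym csu przc

Answer: hiiy
hir
edgr
uql
nccvj
fwu
oym
csu
przc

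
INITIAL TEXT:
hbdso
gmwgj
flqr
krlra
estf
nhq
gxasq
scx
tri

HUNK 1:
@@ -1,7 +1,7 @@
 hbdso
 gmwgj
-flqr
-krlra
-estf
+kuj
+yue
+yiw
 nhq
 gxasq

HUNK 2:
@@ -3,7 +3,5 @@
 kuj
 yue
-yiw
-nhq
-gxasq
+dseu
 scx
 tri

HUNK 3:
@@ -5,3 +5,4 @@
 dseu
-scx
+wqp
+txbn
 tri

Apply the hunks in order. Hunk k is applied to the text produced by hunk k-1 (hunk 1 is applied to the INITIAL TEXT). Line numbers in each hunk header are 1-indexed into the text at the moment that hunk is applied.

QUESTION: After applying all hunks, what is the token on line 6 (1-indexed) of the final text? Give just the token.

Answer: wqp

Derivation:
Hunk 1: at line 1 remove [flqr,krlra,estf] add [kuj,yue,yiw] -> 9 lines: hbdso gmwgj kuj yue yiw nhq gxasq scx tri
Hunk 2: at line 3 remove [yiw,nhq,gxasq] add [dseu] -> 7 lines: hbdso gmwgj kuj yue dseu scx tri
Hunk 3: at line 5 remove [scx] add [wqp,txbn] -> 8 lines: hbdso gmwgj kuj yue dseu wqp txbn tri
Final line 6: wqp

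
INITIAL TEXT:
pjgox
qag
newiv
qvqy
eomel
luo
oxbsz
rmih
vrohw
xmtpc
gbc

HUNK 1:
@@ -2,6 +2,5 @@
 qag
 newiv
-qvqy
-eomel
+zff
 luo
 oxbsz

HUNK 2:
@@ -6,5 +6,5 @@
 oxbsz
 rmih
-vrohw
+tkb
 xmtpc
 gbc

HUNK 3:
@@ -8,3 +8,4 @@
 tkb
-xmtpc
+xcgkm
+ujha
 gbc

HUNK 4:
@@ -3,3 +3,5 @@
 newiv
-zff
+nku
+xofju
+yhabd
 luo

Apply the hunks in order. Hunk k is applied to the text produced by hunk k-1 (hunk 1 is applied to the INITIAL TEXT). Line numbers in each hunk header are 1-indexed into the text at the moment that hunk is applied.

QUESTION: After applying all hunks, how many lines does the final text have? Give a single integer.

Hunk 1: at line 2 remove [qvqy,eomel] add [zff] -> 10 lines: pjgox qag newiv zff luo oxbsz rmih vrohw xmtpc gbc
Hunk 2: at line 6 remove [vrohw] add [tkb] -> 10 lines: pjgox qag newiv zff luo oxbsz rmih tkb xmtpc gbc
Hunk 3: at line 8 remove [xmtpc] add [xcgkm,ujha] -> 11 lines: pjgox qag newiv zff luo oxbsz rmih tkb xcgkm ujha gbc
Hunk 4: at line 3 remove [zff] add [nku,xofju,yhabd] -> 13 lines: pjgox qag newiv nku xofju yhabd luo oxbsz rmih tkb xcgkm ujha gbc
Final line count: 13

Answer: 13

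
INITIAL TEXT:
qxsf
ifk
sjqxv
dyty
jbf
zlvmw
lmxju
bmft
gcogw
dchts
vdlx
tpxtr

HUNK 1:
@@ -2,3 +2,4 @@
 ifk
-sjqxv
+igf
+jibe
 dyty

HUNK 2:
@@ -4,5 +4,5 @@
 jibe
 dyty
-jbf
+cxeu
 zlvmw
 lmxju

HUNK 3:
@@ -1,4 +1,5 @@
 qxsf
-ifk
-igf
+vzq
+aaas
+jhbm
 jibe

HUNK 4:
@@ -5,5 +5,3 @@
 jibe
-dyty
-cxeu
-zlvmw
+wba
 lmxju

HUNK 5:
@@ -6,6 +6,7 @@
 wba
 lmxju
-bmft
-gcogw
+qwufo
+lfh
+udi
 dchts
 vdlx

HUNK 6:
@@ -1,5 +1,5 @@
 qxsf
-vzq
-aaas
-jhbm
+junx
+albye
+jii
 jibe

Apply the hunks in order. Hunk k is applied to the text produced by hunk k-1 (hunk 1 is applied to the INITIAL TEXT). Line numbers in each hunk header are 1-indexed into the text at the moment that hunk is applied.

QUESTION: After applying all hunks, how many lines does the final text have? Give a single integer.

Answer: 13

Derivation:
Hunk 1: at line 2 remove [sjqxv] add [igf,jibe] -> 13 lines: qxsf ifk igf jibe dyty jbf zlvmw lmxju bmft gcogw dchts vdlx tpxtr
Hunk 2: at line 4 remove [jbf] add [cxeu] -> 13 lines: qxsf ifk igf jibe dyty cxeu zlvmw lmxju bmft gcogw dchts vdlx tpxtr
Hunk 3: at line 1 remove [ifk,igf] add [vzq,aaas,jhbm] -> 14 lines: qxsf vzq aaas jhbm jibe dyty cxeu zlvmw lmxju bmft gcogw dchts vdlx tpxtr
Hunk 4: at line 5 remove [dyty,cxeu,zlvmw] add [wba] -> 12 lines: qxsf vzq aaas jhbm jibe wba lmxju bmft gcogw dchts vdlx tpxtr
Hunk 5: at line 6 remove [bmft,gcogw] add [qwufo,lfh,udi] -> 13 lines: qxsf vzq aaas jhbm jibe wba lmxju qwufo lfh udi dchts vdlx tpxtr
Hunk 6: at line 1 remove [vzq,aaas,jhbm] add [junx,albye,jii] -> 13 lines: qxsf junx albye jii jibe wba lmxju qwufo lfh udi dchts vdlx tpxtr
Final line count: 13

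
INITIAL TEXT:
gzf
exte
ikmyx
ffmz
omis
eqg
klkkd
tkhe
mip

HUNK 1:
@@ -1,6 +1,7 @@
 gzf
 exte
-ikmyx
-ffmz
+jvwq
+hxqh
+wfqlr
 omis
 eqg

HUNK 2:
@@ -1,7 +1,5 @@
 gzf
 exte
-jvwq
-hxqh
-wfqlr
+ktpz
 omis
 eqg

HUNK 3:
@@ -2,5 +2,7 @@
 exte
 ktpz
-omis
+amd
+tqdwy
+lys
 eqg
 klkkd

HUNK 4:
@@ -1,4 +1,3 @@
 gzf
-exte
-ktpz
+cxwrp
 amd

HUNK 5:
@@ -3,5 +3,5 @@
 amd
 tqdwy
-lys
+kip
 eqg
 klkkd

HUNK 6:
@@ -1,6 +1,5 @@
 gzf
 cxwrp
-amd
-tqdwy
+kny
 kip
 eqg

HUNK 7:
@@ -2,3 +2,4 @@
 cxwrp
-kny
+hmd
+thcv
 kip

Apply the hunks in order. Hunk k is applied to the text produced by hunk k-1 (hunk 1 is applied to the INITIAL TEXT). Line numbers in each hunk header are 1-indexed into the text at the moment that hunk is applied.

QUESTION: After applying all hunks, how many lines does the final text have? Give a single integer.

Hunk 1: at line 1 remove [ikmyx,ffmz] add [jvwq,hxqh,wfqlr] -> 10 lines: gzf exte jvwq hxqh wfqlr omis eqg klkkd tkhe mip
Hunk 2: at line 1 remove [jvwq,hxqh,wfqlr] add [ktpz] -> 8 lines: gzf exte ktpz omis eqg klkkd tkhe mip
Hunk 3: at line 2 remove [omis] add [amd,tqdwy,lys] -> 10 lines: gzf exte ktpz amd tqdwy lys eqg klkkd tkhe mip
Hunk 4: at line 1 remove [exte,ktpz] add [cxwrp] -> 9 lines: gzf cxwrp amd tqdwy lys eqg klkkd tkhe mip
Hunk 5: at line 3 remove [lys] add [kip] -> 9 lines: gzf cxwrp amd tqdwy kip eqg klkkd tkhe mip
Hunk 6: at line 1 remove [amd,tqdwy] add [kny] -> 8 lines: gzf cxwrp kny kip eqg klkkd tkhe mip
Hunk 7: at line 2 remove [kny] add [hmd,thcv] -> 9 lines: gzf cxwrp hmd thcv kip eqg klkkd tkhe mip
Final line count: 9

Answer: 9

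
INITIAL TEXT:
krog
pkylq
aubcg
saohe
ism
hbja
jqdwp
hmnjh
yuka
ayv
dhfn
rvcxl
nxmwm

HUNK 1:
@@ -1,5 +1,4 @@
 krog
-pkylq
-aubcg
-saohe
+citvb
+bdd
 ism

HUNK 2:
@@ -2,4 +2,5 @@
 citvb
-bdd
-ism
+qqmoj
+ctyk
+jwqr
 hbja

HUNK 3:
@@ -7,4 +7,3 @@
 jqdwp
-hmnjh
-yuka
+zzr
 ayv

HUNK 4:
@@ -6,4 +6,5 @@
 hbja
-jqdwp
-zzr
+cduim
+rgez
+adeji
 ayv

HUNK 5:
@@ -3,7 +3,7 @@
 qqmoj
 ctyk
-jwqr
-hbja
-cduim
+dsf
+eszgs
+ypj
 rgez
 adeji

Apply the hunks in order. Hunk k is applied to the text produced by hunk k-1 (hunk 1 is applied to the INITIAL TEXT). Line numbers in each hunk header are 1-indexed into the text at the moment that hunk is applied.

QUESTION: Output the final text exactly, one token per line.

Hunk 1: at line 1 remove [pkylq,aubcg,saohe] add [citvb,bdd] -> 12 lines: krog citvb bdd ism hbja jqdwp hmnjh yuka ayv dhfn rvcxl nxmwm
Hunk 2: at line 2 remove [bdd,ism] add [qqmoj,ctyk,jwqr] -> 13 lines: krog citvb qqmoj ctyk jwqr hbja jqdwp hmnjh yuka ayv dhfn rvcxl nxmwm
Hunk 3: at line 7 remove [hmnjh,yuka] add [zzr] -> 12 lines: krog citvb qqmoj ctyk jwqr hbja jqdwp zzr ayv dhfn rvcxl nxmwm
Hunk 4: at line 6 remove [jqdwp,zzr] add [cduim,rgez,adeji] -> 13 lines: krog citvb qqmoj ctyk jwqr hbja cduim rgez adeji ayv dhfn rvcxl nxmwm
Hunk 5: at line 3 remove [jwqr,hbja,cduim] add [dsf,eszgs,ypj] -> 13 lines: krog citvb qqmoj ctyk dsf eszgs ypj rgez adeji ayv dhfn rvcxl nxmwm

Answer: krog
citvb
qqmoj
ctyk
dsf
eszgs
ypj
rgez
adeji
ayv
dhfn
rvcxl
nxmwm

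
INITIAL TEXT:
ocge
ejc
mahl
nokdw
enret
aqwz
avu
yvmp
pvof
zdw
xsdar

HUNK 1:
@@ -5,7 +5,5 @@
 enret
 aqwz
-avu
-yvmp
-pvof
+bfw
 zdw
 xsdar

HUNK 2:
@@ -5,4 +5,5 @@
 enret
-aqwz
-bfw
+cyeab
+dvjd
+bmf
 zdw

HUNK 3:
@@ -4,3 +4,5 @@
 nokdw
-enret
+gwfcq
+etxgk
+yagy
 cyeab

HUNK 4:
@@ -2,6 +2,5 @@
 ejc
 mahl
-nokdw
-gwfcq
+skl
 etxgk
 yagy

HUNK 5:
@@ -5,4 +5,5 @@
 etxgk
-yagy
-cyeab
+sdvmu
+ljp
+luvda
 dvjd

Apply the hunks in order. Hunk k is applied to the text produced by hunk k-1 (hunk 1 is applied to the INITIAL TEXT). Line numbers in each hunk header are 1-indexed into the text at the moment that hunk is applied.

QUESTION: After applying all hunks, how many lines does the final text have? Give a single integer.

Hunk 1: at line 5 remove [avu,yvmp,pvof] add [bfw] -> 9 lines: ocge ejc mahl nokdw enret aqwz bfw zdw xsdar
Hunk 2: at line 5 remove [aqwz,bfw] add [cyeab,dvjd,bmf] -> 10 lines: ocge ejc mahl nokdw enret cyeab dvjd bmf zdw xsdar
Hunk 3: at line 4 remove [enret] add [gwfcq,etxgk,yagy] -> 12 lines: ocge ejc mahl nokdw gwfcq etxgk yagy cyeab dvjd bmf zdw xsdar
Hunk 4: at line 2 remove [nokdw,gwfcq] add [skl] -> 11 lines: ocge ejc mahl skl etxgk yagy cyeab dvjd bmf zdw xsdar
Hunk 5: at line 5 remove [yagy,cyeab] add [sdvmu,ljp,luvda] -> 12 lines: ocge ejc mahl skl etxgk sdvmu ljp luvda dvjd bmf zdw xsdar
Final line count: 12

Answer: 12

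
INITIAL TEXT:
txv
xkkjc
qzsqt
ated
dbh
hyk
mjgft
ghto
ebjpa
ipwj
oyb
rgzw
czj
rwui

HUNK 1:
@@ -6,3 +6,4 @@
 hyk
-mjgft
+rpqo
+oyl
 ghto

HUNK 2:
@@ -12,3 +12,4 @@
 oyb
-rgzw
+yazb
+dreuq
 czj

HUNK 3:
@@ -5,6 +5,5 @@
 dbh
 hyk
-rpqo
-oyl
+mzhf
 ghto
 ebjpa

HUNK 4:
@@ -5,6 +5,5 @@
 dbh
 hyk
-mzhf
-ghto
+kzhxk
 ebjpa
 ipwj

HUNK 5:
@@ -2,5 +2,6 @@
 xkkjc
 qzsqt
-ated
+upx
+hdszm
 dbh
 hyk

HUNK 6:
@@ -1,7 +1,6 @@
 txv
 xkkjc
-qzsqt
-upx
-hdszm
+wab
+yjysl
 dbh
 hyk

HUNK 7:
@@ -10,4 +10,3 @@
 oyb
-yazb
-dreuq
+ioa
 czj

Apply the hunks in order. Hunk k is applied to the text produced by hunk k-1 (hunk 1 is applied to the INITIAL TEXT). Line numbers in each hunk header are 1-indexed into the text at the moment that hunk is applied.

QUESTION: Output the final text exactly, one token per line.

Hunk 1: at line 6 remove [mjgft] add [rpqo,oyl] -> 15 lines: txv xkkjc qzsqt ated dbh hyk rpqo oyl ghto ebjpa ipwj oyb rgzw czj rwui
Hunk 2: at line 12 remove [rgzw] add [yazb,dreuq] -> 16 lines: txv xkkjc qzsqt ated dbh hyk rpqo oyl ghto ebjpa ipwj oyb yazb dreuq czj rwui
Hunk 3: at line 5 remove [rpqo,oyl] add [mzhf] -> 15 lines: txv xkkjc qzsqt ated dbh hyk mzhf ghto ebjpa ipwj oyb yazb dreuq czj rwui
Hunk 4: at line 5 remove [mzhf,ghto] add [kzhxk] -> 14 lines: txv xkkjc qzsqt ated dbh hyk kzhxk ebjpa ipwj oyb yazb dreuq czj rwui
Hunk 5: at line 2 remove [ated] add [upx,hdszm] -> 15 lines: txv xkkjc qzsqt upx hdszm dbh hyk kzhxk ebjpa ipwj oyb yazb dreuq czj rwui
Hunk 6: at line 1 remove [qzsqt,upx,hdszm] add [wab,yjysl] -> 14 lines: txv xkkjc wab yjysl dbh hyk kzhxk ebjpa ipwj oyb yazb dreuq czj rwui
Hunk 7: at line 10 remove [yazb,dreuq] add [ioa] -> 13 lines: txv xkkjc wab yjysl dbh hyk kzhxk ebjpa ipwj oyb ioa czj rwui

Answer: txv
xkkjc
wab
yjysl
dbh
hyk
kzhxk
ebjpa
ipwj
oyb
ioa
czj
rwui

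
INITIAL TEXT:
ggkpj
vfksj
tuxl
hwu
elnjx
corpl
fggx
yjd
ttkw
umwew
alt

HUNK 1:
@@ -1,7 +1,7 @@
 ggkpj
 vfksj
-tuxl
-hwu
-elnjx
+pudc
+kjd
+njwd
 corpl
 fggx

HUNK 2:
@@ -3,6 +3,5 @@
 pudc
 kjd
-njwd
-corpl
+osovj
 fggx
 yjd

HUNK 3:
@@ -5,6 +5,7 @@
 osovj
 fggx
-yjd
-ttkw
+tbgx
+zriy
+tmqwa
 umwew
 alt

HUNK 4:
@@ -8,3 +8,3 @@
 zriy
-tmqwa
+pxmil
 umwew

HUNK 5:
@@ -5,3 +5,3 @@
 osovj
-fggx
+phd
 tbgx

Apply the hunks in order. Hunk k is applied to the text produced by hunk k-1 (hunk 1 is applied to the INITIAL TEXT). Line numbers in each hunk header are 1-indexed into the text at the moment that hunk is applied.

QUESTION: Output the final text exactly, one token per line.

Answer: ggkpj
vfksj
pudc
kjd
osovj
phd
tbgx
zriy
pxmil
umwew
alt

Derivation:
Hunk 1: at line 1 remove [tuxl,hwu,elnjx] add [pudc,kjd,njwd] -> 11 lines: ggkpj vfksj pudc kjd njwd corpl fggx yjd ttkw umwew alt
Hunk 2: at line 3 remove [njwd,corpl] add [osovj] -> 10 lines: ggkpj vfksj pudc kjd osovj fggx yjd ttkw umwew alt
Hunk 3: at line 5 remove [yjd,ttkw] add [tbgx,zriy,tmqwa] -> 11 lines: ggkpj vfksj pudc kjd osovj fggx tbgx zriy tmqwa umwew alt
Hunk 4: at line 8 remove [tmqwa] add [pxmil] -> 11 lines: ggkpj vfksj pudc kjd osovj fggx tbgx zriy pxmil umwew alt
Hunk 5: at line 5 remove [fggx] add [phd] -> 11 lines: ggkpj vfksj pudc kjd osovj phd tbgx zriy pxmil umwew alt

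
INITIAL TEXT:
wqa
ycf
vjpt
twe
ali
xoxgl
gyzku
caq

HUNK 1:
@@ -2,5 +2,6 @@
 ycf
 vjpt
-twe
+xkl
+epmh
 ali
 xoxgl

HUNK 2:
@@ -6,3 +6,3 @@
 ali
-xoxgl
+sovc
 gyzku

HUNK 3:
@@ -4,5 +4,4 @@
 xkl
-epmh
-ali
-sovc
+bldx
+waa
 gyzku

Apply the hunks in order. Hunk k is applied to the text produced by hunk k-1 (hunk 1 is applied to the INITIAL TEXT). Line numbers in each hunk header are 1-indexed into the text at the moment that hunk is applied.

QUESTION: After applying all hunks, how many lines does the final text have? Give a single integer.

Answer: 8

Derivation:
Hunk 1: at line 2 remove [twe] add [xkl,epmh] -> 9 lines: wqa ycf vjpt xkl epmh ali xoxgl gyzku caq
Hunk 2: at line 6 remove [xoxgl] add [sovc] -> 9 lines: wqa ycf vjpt xkl epmh ali sovc gyzku caq
Hunk 3: at line 4 remove [epmh,ali,sovc] add [bldx,waa] -> 8 lines: wqa ycf vjpt xkl bldx waa gyzku caq
Final line count: 8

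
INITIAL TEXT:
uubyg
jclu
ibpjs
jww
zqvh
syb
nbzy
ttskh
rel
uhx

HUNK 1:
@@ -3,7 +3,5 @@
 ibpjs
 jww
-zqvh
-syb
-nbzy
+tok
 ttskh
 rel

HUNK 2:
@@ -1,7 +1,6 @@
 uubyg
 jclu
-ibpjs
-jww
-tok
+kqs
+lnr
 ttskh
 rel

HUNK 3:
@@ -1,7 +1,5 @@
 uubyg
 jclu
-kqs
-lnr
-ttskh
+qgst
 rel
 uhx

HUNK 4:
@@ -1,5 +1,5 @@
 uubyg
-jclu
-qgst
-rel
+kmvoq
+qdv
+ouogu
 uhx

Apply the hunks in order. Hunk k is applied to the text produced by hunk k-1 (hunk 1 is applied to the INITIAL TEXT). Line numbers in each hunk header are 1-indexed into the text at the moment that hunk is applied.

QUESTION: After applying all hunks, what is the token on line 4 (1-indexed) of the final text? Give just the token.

Hunk 1: at line 3 remove [zqvh,syb,nbzy] add [tok] -> 8 lines: uubyg jclu ibpjs jww tok ttskh rel uhx
Hunk 2: at line 1 remove [ibpjs,jww,tok] add [kqs,lnr] -> 7 lines: uubyg jclu kqs lnr ttskh rel uhx
Hunk 3: at line 1 remove [kqs,lnr,ttskh] add [qgst] -> 5 lines: uubyg jclu qgst rel uhx
Hunk 4: at line 1 remove [jclu,qgst,rel] add [kmvoq,qdv,ouogu] -> 5 lines: uubyg kmvoq qdv ouogu uhx
Final line 4: ouogu

Answer: ouogu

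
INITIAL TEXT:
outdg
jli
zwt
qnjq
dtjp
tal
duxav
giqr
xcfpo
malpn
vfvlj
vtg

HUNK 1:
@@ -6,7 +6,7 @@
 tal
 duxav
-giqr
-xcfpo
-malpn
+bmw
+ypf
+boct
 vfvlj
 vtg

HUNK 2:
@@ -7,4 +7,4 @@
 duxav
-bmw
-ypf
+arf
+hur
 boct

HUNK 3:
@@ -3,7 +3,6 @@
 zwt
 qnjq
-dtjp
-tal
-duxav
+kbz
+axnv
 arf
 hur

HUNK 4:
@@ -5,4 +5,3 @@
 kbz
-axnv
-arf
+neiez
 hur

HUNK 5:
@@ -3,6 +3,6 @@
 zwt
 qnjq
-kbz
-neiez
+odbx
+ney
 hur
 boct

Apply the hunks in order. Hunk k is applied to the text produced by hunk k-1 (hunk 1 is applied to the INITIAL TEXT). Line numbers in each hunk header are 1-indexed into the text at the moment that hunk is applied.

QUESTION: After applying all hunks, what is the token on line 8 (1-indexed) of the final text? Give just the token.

Hunk 1: at line 6 remove [giqr,xcfpo,malpn] add [bmw,ypf,boct] -> 12 lines: outdg jli zwt qnjq dtjp tal duxav bmw ypf boct vfvlj vtg
Hunk 2: at line 7 remove [bmw,ypf] add [arf,hur] -> 12 lines: outdg jli zwt qnjq dtjp tal duxav arf hur boct vfvlj vtg
Hunk 3: at line 3 remove [dtjp,tal,duxav] add [kbz,axnv] -> 11 lines: outdg jli zwt qnjq kbz axnv arf hur boct vfvlj vtg
Hunk 4: at line 5 remove [axnv,arf] add [neiez] -> 10 lines: outdg jli zwt qnjq kbz neiez hur boct vfvlj vtg
Hunk 5: at line 3 remove [kbz,neiez] add [odbx,ney] -> 10 lines: outdg jli zwt qnjq odbx ney hur boct vfvlj vtg
Final line 8: boct

Answer: boct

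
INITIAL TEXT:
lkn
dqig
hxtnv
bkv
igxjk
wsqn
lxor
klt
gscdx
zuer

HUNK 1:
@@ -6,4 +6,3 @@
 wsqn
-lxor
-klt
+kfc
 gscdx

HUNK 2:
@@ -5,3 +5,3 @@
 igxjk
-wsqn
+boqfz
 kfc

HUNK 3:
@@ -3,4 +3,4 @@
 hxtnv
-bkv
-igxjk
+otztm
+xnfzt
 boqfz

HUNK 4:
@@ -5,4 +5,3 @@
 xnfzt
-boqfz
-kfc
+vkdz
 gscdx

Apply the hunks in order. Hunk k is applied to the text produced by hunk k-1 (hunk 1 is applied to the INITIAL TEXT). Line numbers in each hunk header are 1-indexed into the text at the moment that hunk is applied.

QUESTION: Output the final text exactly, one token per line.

Answer: lkn
dqig
hxtnv
otztm
xnfzt
vkdz
gscdx
zuer

Derivation:
Hunk 1: at line 6 remove [lxor,klt] add [kfc] -> 9 lines: lkn dqig hxtnv bkv igxjk wsqn kfc gscdx zuer
Hunk 2: at line 5 remove [wsqn] add [boqfz] -> 9 lines: lkn dqig hxtnv bkv igxjk boqfz kfc gscdx zuer
Hunk 3: at line 3 remove [bkv,igxjk] add [otztm,xnfzt] -> 9 lines: lkn dqig hxtnv otztm xnfzt boqfz kfc gscdx zuer
Hunk 4: at line 5 remove [boqfz,kfc] add [vkdz] -> 8 lines: lkn dqig hxtnv otztm xnfzt vkdz gscdx zuer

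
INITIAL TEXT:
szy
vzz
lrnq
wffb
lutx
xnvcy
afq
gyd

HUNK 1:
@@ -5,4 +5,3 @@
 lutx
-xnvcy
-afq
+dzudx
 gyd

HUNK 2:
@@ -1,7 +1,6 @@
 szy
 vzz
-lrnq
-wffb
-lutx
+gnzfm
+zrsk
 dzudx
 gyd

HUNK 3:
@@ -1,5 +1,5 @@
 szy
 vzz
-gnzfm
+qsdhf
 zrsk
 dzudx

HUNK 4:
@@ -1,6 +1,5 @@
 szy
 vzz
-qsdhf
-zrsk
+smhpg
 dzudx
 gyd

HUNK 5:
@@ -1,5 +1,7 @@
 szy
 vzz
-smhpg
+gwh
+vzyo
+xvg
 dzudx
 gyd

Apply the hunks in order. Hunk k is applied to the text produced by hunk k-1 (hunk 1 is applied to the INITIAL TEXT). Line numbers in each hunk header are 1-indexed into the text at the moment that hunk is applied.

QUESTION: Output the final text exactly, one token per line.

Answer: szy
vzz
gwh
vzyo
xvg
dzudx
gyd

Derivation:
Hunk 1: at line 5 remove [xnvcy,afq] add [dzudx] -> 7 lines: szy vzz lrnq wffb lutx dzudx gyd
Hunk 2: at line 1 remove [lrnq,wffb,lutx] add [gnzfm,zrsk] -> 6 lines: szy vzz gnzfm zrsk dzudx gyd
Hunk 3: at line 1 remove [gnzfm] add [qsdhf] -> 6 lines: szy vzz qsdhf zrsk dzudx gyd
Hunk 4: at line 1 remove [qsdhf,zrsk] add [smhpg] -> 5 lines: szy vzz smhpg dzudx gyd
Hunk 5: at line 1 remove [smhpg] add [gwh,vzyo,xvg] -> 7 lines: szy vzz gwh vzyo xvg dzudx gyd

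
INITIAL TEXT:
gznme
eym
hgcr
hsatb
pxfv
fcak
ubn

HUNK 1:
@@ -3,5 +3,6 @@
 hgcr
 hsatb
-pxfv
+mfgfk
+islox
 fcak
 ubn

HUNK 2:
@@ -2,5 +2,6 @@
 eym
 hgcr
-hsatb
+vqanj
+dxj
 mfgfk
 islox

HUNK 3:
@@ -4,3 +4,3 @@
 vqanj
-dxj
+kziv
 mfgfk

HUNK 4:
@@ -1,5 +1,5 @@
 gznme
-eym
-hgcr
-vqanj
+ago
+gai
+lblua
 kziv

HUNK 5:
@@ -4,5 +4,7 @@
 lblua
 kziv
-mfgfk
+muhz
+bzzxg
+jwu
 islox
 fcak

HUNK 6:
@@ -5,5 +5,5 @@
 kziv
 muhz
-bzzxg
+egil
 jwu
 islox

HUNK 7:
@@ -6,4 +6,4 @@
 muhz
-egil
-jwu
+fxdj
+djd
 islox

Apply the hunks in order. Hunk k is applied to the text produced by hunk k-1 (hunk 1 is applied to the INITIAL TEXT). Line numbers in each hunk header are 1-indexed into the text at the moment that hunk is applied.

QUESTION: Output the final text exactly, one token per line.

Answer: gznme
ago
gai
lblua
kziv
muhz
fxdj
djd
islox
fcak
ubn

Derivation:
Hunk 1: at line 3 remove [pxfv] add [mfgfk,islox] -> 8 lines: gznme eym hgcr hsatb mfgfk islox fcak ubn
Hunk 2: at line 2 remove [hsatb] add [vqanj,dxj] -> 9 lines: gznme eym hgcr vqanj dxj mfgfk islox fcak ubn
Hunk 3: at line 4 remove [dxj] add [kziv] -> 9 lines: gznme eym hgcr vqanj kziv mfgfk islox fcak ubn
Hunk 4: at line 1 remove [eym,hgcr,vqanj] add [ago,gai,lblua] -> 9 lines: gznme ago gai lblua kziv mfgfk islox fcak ubn
Hunk 5: at line 4 remove [mfgfk] add [muhz,bzzxg,jwu] -> 11 lines: gznme ago gai lblua kziv muhz bzzxg jwu islox fcak ubn
Hunk 6: at line 5 remove [bzzxg] add [egil] -> 11 lines: gznme ago gai lblua kziv muhz egil jwu islox fcak ubn
Hunk 7: at line 6 remove [egil,jwu] add [fxdj,djd] -> 11 lines: gznme ago gai lblua kziv muhz fxdj djd islox fcak ubn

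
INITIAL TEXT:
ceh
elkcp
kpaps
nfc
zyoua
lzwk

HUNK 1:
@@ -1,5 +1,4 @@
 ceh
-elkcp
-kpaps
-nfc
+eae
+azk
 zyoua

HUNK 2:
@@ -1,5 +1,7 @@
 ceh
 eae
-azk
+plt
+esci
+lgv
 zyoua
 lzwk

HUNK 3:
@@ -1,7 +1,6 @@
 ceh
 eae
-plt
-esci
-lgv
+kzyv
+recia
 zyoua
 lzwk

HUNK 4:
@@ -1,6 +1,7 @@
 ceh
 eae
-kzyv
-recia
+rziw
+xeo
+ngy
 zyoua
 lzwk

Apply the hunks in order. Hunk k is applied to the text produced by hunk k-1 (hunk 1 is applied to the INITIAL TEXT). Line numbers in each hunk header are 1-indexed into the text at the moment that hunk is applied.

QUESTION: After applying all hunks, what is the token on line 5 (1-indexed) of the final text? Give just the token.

Answer: ngy

Derivation:
Hunk 1: at line 1 remove [elkcp,kpaps,nfc] add [eae,azk] -> 5 lines: ceh eae azk zyoua lzwk
Hunk 2: at line 1 remove [azk] add [plt,esci,lgv] -> 7 lines: ceh eae plt esci lgv zyoua lzwk
Hunk 3: at line 1 remove [plt,esci,lgv] add [kzyv,recia] -> 6 lines: ceh eae kzyv recia zyoua lzwk
Hunk 4: at line 1 remove [kzyv,recia] add [rziw,xeo,ngy] -> 7 lines: ceh eae rziw xeo ngy zyoua lzwk
Final line 5: ngy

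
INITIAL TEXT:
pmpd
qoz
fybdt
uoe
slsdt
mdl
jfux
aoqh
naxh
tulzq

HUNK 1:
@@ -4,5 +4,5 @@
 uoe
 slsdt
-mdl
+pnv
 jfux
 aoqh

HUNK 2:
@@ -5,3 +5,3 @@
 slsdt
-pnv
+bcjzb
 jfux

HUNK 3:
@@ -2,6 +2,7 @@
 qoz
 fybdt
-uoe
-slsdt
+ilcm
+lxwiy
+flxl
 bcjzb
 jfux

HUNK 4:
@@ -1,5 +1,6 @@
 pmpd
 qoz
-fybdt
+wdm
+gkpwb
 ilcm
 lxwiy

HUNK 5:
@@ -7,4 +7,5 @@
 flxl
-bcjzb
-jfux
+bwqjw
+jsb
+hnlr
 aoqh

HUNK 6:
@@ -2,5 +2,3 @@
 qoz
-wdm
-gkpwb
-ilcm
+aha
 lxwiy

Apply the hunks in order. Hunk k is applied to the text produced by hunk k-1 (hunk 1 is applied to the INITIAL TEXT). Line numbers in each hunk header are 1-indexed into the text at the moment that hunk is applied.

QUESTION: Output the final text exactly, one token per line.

Hunk 1: at line 4 remove [mdl] add [pnv] -> 10 lines: pmpd qoz fybdt uoe slsdt pnv jfux aoqh naxh tulzq
Hunk 2: at line 5 remove [pnv] add [bcjzb] -> 10 lines: pmpd qoz fybdt uoe slsdt bcjzb jfux aoqh naxh tulzq
Hunk 3: at line 2 remove [uoe,slsdt] add [ilcm,lxwiy,flxl] -> 11 lines: pmpd qoz fybdt ilcm lxwiy flxl bcjzb jfux aoqh naxh tulzq
Hunk 4: at line 1 remove [fybdt] add [wdm,gkpwb] -> 12 lines: pmpd qoz wdm gkpwb ilcm lxwiy flxl bcjzb jfux aoqh naxh tulzq
Hunk 5: at line 7 remove [bcjzb,jfux] add [bwqjw,jsb,hnlr] -> 13 lines: pmpd qoz wdm gkpwb ilcm lxwiy flxl bwqjw jsb hnlr aoqh naxh tulzq
Hunk 6: at line 2 remove [wdm,gkpwb,ilcm] add [aha] -> 11 lines: pmpd qoz aha lxwiy flxl bwqjw jsb hnlr aoqh naxh tulzq

Answer: pmpd
qoz
aha
lxwiy
flxl
bwqjw
jsb
hnlr
aoqh
naxh
tulzq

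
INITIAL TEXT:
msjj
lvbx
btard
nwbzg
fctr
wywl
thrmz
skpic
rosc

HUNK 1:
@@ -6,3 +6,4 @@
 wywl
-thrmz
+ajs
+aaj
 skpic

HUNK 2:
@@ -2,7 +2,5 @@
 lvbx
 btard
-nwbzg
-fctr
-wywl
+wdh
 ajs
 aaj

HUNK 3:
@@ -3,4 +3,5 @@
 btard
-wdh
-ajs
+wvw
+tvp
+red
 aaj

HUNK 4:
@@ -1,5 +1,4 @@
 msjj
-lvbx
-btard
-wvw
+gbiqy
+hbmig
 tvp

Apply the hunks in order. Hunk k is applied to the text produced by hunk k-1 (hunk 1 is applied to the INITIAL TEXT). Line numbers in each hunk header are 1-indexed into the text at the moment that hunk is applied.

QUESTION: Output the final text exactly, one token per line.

Hunk 1: at line 6 remove [thrmz] add [ajs,aaj] -> 10 lines: msjj lvbx btard nwbzg fctr wywl ajs aaj skpic rosc
Hunk 2: at line 2 remove [nwbzg,fctr,wywl] add [wdh] -> 8 lines: msjj lvbx btard wdh ajs aaj skpic rosc
Hunk 3: at line 3 remove [wdh,ajs] add [wvw,tvp,red] -> 9 lines: msjj lvbx btard wvw tvp red aaj skpic rosc
Hunk 4: at line 1 remove [lvbx,btard,wvw] add [gbiqy,hbmig] -> 8 lines: msjj gbiqy hbmig tvp red aaj skpic rosc

Answer: msjj
gbiqy
hbmig
tvp
red
aaj
skpic
rosc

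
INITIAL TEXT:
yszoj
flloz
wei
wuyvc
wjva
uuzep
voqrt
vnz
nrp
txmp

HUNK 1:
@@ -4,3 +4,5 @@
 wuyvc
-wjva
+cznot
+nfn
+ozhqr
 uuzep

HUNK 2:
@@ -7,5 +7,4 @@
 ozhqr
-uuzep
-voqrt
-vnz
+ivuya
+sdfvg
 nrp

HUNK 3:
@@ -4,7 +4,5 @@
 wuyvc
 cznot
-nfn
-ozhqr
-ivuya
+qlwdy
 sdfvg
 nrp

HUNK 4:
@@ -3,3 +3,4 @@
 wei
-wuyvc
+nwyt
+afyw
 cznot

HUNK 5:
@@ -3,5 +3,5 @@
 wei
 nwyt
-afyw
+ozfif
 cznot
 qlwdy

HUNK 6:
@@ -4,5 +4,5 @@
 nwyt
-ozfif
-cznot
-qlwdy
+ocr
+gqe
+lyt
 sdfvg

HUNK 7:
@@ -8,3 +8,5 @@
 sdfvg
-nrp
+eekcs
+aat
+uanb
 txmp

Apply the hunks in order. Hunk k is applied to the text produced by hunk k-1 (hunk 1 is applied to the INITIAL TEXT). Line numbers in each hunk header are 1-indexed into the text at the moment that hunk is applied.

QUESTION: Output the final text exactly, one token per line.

Answer: yszoj
flloz
wei
nwyt
ocr
gqe
lyt
sdfvg
eekcs
aat
uanb
txmp

Derivation:
Hunk 1: at line 4 remove [wjva] add [cznot,nfn,ozhqr] -> 12 lines: yszoj flloz wei wuyvc cznot nfn ozhqr uuzep voqrt vnz nrp txmp
Hunk 2: at line 7 remove [uuzep,voqrt,vnz] add [ivuya,sdfvg] -> 11 lines: yszoj flloz wei wuyvc cznot nfn ozhqr ivuya sdfvg nrp txmp
Hunk 3: at line 4 remove [nfn,ozhqr,ivuya] add [qlwdy] -> 9 lines: yszoj flloz wei wuyvc cznot qlwdy sdfvg nrp txmp
Hunk 4: at line 3 remove [wuyvc] add [nwyt,afyw] -> 10 lines: yszoj flloz wei nwyt afyw cznot qlwdy sdfvg nrp txmp
Hunk 5: at line 3 remove [afyw] add [ozfif] -> 10 lines: yszoj flloz wei nwyt ozfif cznot qlwdy sdfvg nrp txmp
Hunk 6: at line 4 remove [ozfif,cznot,qlwdy] add [ocr,gqe,lyt] -> 10 lines: yszoj flloz wei nwyt ocr gqe lyt sdfvg nrp txmp
Hunk 7: at line 8 remove [nrp] add [eekcs,aat,uanb] -> 12 lines: yszoj flloz wei nwyt ocr gqe lyt sdfvg eekcs aat uanb txmp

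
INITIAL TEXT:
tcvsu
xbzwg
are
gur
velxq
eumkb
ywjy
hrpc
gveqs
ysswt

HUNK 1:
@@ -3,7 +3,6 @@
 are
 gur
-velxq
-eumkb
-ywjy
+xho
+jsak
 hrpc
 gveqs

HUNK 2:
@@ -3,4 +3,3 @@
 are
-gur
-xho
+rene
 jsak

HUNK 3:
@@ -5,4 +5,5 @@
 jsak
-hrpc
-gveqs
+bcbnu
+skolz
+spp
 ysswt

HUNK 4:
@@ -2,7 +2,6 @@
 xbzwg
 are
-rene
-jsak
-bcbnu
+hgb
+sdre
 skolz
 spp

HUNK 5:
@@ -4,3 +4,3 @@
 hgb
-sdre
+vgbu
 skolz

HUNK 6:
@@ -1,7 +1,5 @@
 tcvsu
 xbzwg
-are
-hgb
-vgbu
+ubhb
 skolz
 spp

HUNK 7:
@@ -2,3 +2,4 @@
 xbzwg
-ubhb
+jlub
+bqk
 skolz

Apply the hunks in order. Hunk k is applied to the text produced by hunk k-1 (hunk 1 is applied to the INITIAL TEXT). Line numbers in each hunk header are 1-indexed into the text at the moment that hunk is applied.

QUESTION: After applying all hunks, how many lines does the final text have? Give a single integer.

Hunk 1: at line 3 remove [velxq,eumkb,ywjy] add [xho,jsak] -> 9 lines: tcvsu xbzwg are gur xho jsak hrpc gveqs ysswt
Hunk 2: at line 3 remove [gur,xho] add [rene] -> 8 lines: tcvsu xbzwg are rene jsak hrpc gveqs ysswt
Hunk 3: at line 5 remove [hrpc,gveqs] add [bcbnu,skolz,spp] -> 9 lines: tcvsu xbzwg are rene jsak bcbnu skolz spp ysswt
Hunk 4: at line 2 remove [rene,jsak,bcbnu] add [hgb,sdre] -> 8 lines: tcvsu xbzwg are hgb sdre skolz spp ysswt
Hunk 5: at line 4 remove [sdre] add [vgbu] -> 8 lines: tcvsu xbzwg are hgb vgbu skolz spp ysswt
Hunk 6: at line 1 remove [are,hgb,vgbu] add [ubhb] -> 6 lines: tcvsu xbzwg ubhb skolz spp ysswt
Hunk 7: at line 2 remove [ubhb] add [jlub,bqk] -> 7 lines: tcvsu xbzwg jlub bqk skolz spp ysswt
Final line count: 7

Answer: 7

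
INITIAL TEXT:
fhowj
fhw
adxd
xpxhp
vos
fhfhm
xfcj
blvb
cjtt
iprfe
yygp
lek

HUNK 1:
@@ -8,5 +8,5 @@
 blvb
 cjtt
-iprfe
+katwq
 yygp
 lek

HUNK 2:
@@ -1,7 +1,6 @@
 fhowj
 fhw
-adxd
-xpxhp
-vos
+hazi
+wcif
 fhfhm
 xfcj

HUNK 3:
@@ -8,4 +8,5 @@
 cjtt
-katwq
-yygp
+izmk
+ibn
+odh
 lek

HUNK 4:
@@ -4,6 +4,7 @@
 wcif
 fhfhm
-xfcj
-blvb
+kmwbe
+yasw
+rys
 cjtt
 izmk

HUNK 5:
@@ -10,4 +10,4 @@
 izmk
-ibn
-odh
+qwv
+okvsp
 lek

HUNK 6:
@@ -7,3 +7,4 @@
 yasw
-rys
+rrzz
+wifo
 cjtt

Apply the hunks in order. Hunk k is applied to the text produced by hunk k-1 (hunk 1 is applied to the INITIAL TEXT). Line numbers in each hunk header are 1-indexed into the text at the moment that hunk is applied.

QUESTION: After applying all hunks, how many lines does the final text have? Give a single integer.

Hunk 1: at line 8 remove [iprfe] add [katwq] -> 12 lines: fhowj fhw adxd xpxhp vos fhfhm xfcj blvb cjtt katwq yygp lek
Hunk 2: at line 1 remove [adxd,xpxhp,vos] add [hazi,wcif] -> 11 lines: fhowj fhw hazi wcif fhfhm xfcj blvb cjtt katwq yygp lek
Hunk 3: at line 8 remove [katwq,yygp] add [izmk,ibn,odh] -> 12 lines: fhowj fhw hazi wcif fhfhm xfcj blvb cjtt izmk ibn odh lek
Hunk 4: at line 4 remove [xfcj,blvb] add [kmwbe,yasw,rys] -> 13 lines: fhowj fhw hazi wcif fhfhm kmwbe yasw rys cjtt izmk ibn odh lek
Hunk 5: at line 10 remove [ibn,odh] add [qwv,okvsp] -> 13 lines: fhowj fhw hazi wcif fhfhm kmwbe yasw rys cjtt izmk qwv okvsp lek
Hunk 6: at line 7 remove [rys] add [rrzz,wifo] -> 14 lines: fhowj fhw hazi wcif fhfhm kmwbe yasw rrzz wifo cjtt izmk qwv okvsp lek
Final line count: 14

Answer: 14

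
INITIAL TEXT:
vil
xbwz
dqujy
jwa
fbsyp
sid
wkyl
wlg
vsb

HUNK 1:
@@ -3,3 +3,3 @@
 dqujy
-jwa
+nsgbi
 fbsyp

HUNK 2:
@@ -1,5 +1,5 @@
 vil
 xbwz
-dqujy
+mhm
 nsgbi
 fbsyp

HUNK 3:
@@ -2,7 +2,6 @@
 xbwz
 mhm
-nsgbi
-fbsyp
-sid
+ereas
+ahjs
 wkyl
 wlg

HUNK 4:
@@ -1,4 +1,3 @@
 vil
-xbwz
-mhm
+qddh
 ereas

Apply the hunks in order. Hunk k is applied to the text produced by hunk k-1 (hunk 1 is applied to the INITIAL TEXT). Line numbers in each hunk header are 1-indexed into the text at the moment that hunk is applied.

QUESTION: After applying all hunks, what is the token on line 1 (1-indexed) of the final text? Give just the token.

Hunk 1: at line 3 remove [jwa] add [nsgbi] -> 9 lines: vil xbwz dqujy nsgbi fbsyp sid wkyl wlg vsb
Hunk 2: at line 1 remove [dqujy] add [mhm] -> 9 lines: vil xbwz mhm nsgbi fbsyp sid wkyl wlg vsb
Hunk 3: at line 2 remove [nsgbi,fbsyp,sid] add [ereas,ahjs] -> 8 lines: vil xbwz mhm ereas ahjs wkyl wlg vsb
Hunk 4: at line 1 remove [xbwz,mhm] add [qddh] -> 7 lines: vil qddh ereas ahjs wkyl wlg vsb
Final line 1: vil

Answer: vil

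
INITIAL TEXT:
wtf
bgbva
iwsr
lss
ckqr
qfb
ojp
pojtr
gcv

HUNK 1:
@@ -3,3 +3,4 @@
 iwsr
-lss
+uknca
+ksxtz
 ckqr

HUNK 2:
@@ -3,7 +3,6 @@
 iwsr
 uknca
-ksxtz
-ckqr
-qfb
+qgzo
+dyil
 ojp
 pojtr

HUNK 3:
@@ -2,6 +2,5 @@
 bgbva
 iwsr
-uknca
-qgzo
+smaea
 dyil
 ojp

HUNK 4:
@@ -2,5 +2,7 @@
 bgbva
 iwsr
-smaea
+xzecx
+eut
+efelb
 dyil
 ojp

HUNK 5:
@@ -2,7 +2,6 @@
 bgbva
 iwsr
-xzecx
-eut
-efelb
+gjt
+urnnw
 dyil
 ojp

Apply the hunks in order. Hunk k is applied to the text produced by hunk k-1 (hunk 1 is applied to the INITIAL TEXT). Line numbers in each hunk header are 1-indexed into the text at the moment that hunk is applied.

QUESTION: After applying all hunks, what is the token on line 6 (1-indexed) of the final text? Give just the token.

Answer: dyil

Derivation:
Hunk 1: at line 3 remove [lss] add [uknca,ksxtz] -> 10 lines: wtf bgbva iwsr uknca ksxtz ckqr qfb ojp pojtr gcv
Hunk 2: at line 3 remove [ksxtz,ckqr,qfb] add [qgzo,dyil] -> 9 lines: wtf bgbva iwsr uknca qgzo dyil ojp pojtr gcv
Hunk 3: at line 2 remove [uknca,qgzo] add [smaea] -> 8 lines: wtf bgbva iwsr smaea dyil ojp pojtr gcv
Hunk 4: at line 2 remove [smaea] add [xzecx,eut,efelb] -> 10 lines: wtf bgbva iwsr xzecx eut efelb dyil ojp pojtr gcv
Hunk 5: at line 2 remove [xzecx,eut,efelb] add [gjt,urnnw] -> 9 lines: wtf bgbva iwsr gjt urnnw dyil ojp pojtr gcv
Final line 6: dyil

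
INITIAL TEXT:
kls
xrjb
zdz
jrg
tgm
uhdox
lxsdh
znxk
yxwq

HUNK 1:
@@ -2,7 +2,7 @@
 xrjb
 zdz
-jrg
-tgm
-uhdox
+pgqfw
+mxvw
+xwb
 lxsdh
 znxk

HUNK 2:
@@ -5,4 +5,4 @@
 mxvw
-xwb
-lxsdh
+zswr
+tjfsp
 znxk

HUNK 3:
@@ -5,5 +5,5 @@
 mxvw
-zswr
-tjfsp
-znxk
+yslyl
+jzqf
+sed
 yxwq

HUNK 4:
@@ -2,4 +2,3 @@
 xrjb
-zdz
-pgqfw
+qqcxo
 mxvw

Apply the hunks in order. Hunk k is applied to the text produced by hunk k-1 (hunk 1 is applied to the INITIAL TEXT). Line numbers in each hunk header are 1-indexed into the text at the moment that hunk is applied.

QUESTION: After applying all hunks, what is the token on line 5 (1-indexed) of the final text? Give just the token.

Answer: yslyl

Derivation:
Hunk 1: at line 2 remove [jrg,tgm,uhdox] add [pgqfw,mxvw,xwb] -> 9 lines: kls xrjb zdz pgqfw mxvw xwb lxsdh znxk yxwq
Hunk 2: at line 5 remove [xwb,lxsdh] add [zswr,tjfsp] -> 9 lines: kls xrjb zdz pgqfw mxvw zswr tjfsp znxk yxwq
Hunk 3: at line 5 remove [zswr,tjfsp,znxk] add [yslyl,jzqf,sed] -> 9 lines: kls xrjb zdz pgqfw mxvw yslyl jzqf sed yxwq
Hunk 4: at line 2 remove [zdz,pgqfw] add [qqcxo] -> 8 lines: kls xrjb qqcxo mxvw yslyl jzqf sed yxwq
Final line 5: yslyl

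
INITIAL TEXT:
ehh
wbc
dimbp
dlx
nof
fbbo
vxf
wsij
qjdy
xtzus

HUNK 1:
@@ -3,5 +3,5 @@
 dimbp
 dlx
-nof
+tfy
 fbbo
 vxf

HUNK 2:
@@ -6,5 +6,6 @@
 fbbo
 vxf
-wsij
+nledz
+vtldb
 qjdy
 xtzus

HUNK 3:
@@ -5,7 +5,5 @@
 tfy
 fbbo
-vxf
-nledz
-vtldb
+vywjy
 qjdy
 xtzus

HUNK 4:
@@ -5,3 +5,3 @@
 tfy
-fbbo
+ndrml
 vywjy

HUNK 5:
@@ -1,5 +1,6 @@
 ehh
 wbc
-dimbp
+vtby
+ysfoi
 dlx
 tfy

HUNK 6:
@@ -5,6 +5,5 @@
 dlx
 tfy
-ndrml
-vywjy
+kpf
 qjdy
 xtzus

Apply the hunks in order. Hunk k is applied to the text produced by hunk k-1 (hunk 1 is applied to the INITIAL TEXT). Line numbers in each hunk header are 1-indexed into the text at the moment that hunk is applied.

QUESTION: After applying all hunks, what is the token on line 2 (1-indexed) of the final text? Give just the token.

Answer: wbc

Derivation:
Hunk 1: at line 3 remove [nof] add [tfy] -> 10 lines: ehh wbc dimbp dlx tfy fbbo vxf wsij qjdy xtzus
Hunk 2: at line 6 remove [wsij] add [nledz,vtldb] -> 11 lines: ehh wbc dimbp dlx tfy fbbo vxf nledz vtldb qjdy xtzus
Hunk 3: at line 5 remove [vxf,nledz,vtldb] add [vywjy] -> 9 lines: ehh wbc dimbp dlx tfy fbbo vywjy qjdy xtzus
Hunk 4: at line 5 remove [fbbo] add [ndrml] -> 9 lines: ehh wbc dimbp dlx tfy ndrml vywjy qjdy xtzus
Hunk 5: at line 1 remove [dimbp] add [vtby,ysfoi] -> 10 lines: ehh wbc vtby ysfoi dlx tfy ndrml vywjy qjdy xtzus
Hunk 6: at line 5 remove [ndrml,vywjy] add [kpf] -> 9 lines: ehh wbc vtby ysfoi dlx tfy kpf qjdy xtzus
Final line 2: wbc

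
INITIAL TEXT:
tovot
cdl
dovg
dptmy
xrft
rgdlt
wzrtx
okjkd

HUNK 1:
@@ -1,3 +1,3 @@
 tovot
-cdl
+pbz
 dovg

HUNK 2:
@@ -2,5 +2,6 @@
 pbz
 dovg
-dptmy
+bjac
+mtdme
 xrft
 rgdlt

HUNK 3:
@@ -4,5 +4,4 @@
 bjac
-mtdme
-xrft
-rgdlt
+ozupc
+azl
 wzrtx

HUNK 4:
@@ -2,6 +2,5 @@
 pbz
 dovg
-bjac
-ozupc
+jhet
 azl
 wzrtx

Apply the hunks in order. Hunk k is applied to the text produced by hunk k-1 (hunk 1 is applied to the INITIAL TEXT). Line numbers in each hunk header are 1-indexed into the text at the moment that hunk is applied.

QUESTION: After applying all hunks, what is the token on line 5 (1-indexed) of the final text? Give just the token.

Answer: azl

Derivation:
Hunk 1: at line 1 remove [cdl] add [pbz] -> 8 lines: tovot pbz dovg dptmy xrft rgdlt wzrtx okjkd
Hunk 2: at line 2 remove [dptmy] add [bjac,mtdme] -> 9 lines: tovot pbz dovg bjac mtdme xrft rgdlt wzrtx okjkd
Hunk 3: at line 4 remove [mtdme,xrft,rgdlt] add [ozupc,azl] -> 8 lines: tovot pbz dovg bjac ozupc azl wzrtx okjkd
Hunk 4: at line 2 remove [bjac,ozupc] add [jhet] -> 7 lines: tovot pbz dovg jhet azl wzrtx okjkd
Final line 5: azl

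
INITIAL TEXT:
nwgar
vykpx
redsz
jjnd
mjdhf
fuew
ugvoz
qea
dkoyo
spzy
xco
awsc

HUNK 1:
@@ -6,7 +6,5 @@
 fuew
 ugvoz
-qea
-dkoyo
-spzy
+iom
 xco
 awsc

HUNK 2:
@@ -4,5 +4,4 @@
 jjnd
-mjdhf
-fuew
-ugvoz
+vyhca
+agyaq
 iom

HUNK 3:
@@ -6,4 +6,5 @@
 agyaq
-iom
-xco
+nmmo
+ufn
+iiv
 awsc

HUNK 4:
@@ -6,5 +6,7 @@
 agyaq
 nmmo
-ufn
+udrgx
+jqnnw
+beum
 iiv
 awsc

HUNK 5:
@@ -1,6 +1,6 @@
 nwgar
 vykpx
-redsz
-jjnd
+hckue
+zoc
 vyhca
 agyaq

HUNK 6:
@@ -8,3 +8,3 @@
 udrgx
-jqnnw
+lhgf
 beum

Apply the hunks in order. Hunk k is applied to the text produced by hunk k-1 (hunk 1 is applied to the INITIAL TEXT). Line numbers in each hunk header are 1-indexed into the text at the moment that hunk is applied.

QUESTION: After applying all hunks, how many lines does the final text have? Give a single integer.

Answer: 12

Derivation:
Hunk 1: at line 6 remove [qea,dkoyo,spzy] add [iom] -> 10 lines: nwgar vykpx redsz jjnd mjdhf fuew ugvoz iom xco awsc
Hunk 2: at line 4 remove [mjdhf,fuew,ugvoz] add [vyhca,agyaq] -> 9 lines: nwgar vykpx redsz jjnd vyhca agyaq iom xco awsc
Hunk 3: at line 6 remove [iom,xco] add [nmmo,ufn,iiv] -> 10 lines: nwgar vykpx redsz jjnd vyhca agyaq nmmo ufn iiv awsc
Hunk 4: at line 6 remove [ufn] add [udrgx,jqnnw,beum] -> 12 lines: nwgar vykpx redsz jjnd vyhca agyaq nmmo udrgx jqnnw beum iiv awsc
Hunk 5: at line 1 remove [redsz,jjnd] add [hckue,zoc] -> 12 lines: nwgar vykpx hckue zoc vyhca agyaq nmmo udrgx jqnnw beum iiv awsc
Hunk 6: at line 8 remove [jqnnw] add [lhgf] -> 12 lines: nwgar vykpx hckue zoc vyhca agyaq nmmo udrgx lhgf beum iiv awsc
Final line count: 12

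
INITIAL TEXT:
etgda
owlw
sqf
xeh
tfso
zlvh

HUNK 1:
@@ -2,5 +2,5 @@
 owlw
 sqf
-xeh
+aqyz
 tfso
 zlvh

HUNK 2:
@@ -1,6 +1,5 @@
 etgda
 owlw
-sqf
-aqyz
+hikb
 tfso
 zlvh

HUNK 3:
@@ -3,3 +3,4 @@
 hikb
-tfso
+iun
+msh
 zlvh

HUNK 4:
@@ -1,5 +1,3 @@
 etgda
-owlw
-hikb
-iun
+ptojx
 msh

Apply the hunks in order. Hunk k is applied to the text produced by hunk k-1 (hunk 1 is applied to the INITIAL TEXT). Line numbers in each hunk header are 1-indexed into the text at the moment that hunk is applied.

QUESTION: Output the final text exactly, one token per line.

Answer: etgda
ptojx
msh
zlvh

Derivation:
Hunk 1: at line 2 remove [xeh] add [aqyz] -> 6 lines: etgda owlw sqf aqyz tfso zlvh
Hunk 2: at line 1 remove [sqf,aqyz] add [hikb] -> 5 lines: etgda owlw hikb tfso zlvh
Hunk 3: at line 3 remove [tfso] add [iun,msh] -> 6 lines: etgda owlw hikb iun msh zlvh
Hunk 4: at line 1 remove [owlw,hikb,iun] add [ptojx] -> 4 lines: etgda ptojx msh zlvh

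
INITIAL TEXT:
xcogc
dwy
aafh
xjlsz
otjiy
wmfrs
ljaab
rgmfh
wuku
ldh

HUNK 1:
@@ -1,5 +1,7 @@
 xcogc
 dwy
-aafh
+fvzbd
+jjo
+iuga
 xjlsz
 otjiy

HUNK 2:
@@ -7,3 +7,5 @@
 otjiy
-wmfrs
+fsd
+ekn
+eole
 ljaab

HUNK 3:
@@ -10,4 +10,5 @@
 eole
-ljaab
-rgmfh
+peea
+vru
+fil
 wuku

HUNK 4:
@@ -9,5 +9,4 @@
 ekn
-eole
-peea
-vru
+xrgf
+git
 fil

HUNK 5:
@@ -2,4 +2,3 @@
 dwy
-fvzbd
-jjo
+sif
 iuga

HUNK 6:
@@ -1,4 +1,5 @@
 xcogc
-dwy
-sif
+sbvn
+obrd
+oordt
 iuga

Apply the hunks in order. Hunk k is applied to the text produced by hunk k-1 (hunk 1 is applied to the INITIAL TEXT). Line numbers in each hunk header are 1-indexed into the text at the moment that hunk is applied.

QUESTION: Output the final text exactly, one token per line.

Hunk 1: at line 1 remove [aafh] add [fvzbd,jjo,iuga] -> 12 lines: xcogc dwy fvzbd jjo iuga xjlsz otjiy wmfrs ljaab rgmfh wuku ldh
Hunk 2: at line 7 remove [wmfrs] add [fsd,ekn,eole] -> 14 lines: xcogc dwy fvzbd jjo iuga xjlsz otjiy fsd ekn eole ljaab rgmfh wuku ldh
Hunk 3: at line 10 remove [ljaab,rgmfh] add [peea,vru,fil] -> 15 lines: xcogc dwy fvzbd jjo iuga xjlsz otjiy fsd ekn eole peea vru fil wuku ldh
Hunk 4: at line 9 remove [eole,peea,vru] add [xrgf,git] -> 14 lines: xcogc dwy fvzbd jjo iuga xjlsz otjiy fsd ekn xrgf git fil wuku ldh
Hunk 5: at line 2 remove [fvzbd,jjo] add [sif] -> 13 lines: xcogc dwy sif iuga xjlsz otjiy fsd ekn xrgf git fil wuku ldh
Hunk 6: at line 1 remove [dwy,sif] add [sbvn,obrd,oordt] -> 14 lines: xcogc sbvn obrd oordt iuga xjlsz otjiy fsd ekn xrgf git fil wuku ldh

Answer: xcogc
sbvn
obrd
oordt
iuga
xjlsz
otjiy
fsd
ekn
xrgf
git
fil
wuku
ldh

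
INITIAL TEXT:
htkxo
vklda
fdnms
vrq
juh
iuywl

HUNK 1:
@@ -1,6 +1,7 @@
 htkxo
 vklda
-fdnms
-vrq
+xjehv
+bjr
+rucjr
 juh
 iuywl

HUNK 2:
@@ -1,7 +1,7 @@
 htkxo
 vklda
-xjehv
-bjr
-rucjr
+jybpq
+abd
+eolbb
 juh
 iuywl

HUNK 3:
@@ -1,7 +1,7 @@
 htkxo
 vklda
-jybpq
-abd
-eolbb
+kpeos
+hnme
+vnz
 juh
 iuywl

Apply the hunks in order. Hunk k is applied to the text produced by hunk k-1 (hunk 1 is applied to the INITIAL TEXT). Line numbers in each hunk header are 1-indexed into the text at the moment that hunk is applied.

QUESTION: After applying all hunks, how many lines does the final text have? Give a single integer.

Hunk 1: at line 1 remove [fdnms,vrq] add [xjehv,bjr,rucjr] -> 7 lines: htkxo vklda xjehv bjr rucjr juh iuywl
Hunk 2: at line 1 remove [xjehv,bjr,rucjr] add [jybpq,abd,eolbb] -> 7 lines: htkxo vklda jybpq abd eolbb juh iuywl
Hunk 3: at line 1 remove [jybpq,abd,eolbb] add [kpeos,hnme,vnz] -> 7 lines: htkxo vklda kpeos hnme vnz juh iuywl
Final line count: 7

Answer: 7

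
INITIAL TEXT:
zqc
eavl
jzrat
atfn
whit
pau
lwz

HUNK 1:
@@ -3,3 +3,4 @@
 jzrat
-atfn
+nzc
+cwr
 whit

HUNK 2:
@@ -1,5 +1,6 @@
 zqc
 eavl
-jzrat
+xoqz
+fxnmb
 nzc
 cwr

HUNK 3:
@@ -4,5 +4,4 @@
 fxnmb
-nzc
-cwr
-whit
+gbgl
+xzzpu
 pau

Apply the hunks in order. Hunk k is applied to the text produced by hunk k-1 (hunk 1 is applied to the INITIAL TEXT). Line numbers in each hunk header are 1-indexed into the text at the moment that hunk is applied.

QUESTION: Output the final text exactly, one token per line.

Hunk 1: at line 3 remove [atfn] add [nzc,cwr] -> 8 lines: zqc eavl jzrat nzc cwr whit pau lwz
Hunk 2: at line 1 remove [jzrat] add [xoqz,fxnmb] -> 9 lines: zqc eavl xoqz fxnmb nzc cwr whit pau lwz
Hunk 3: at line 4 remove [nzc,cwr,whit] add [gbgl,xzzpu] -> 8 lines: zqc eavl xoqz fxnmb gbgl xzzpu pau lwz

Answer: zqc
eavl
xoqz
fxnmb
gbgl
xzzpu
pau
lwz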